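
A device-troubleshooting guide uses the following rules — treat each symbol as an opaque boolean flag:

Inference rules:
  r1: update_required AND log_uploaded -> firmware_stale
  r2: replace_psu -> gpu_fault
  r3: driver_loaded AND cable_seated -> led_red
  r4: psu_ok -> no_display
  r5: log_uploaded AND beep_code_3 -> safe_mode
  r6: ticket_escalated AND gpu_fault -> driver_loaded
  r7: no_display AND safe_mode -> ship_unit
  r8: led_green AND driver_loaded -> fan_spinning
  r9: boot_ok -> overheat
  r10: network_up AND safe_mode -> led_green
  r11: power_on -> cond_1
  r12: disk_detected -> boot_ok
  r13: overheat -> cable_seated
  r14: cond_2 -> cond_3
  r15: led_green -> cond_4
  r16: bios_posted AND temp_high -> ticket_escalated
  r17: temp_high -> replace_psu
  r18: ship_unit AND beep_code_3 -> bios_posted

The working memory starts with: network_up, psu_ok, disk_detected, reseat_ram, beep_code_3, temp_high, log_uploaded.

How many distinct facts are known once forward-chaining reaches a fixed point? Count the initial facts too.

22

[1] r4 [psu_ok -> no_display]; r5 [log_uploaded AND beep_code_3 -> safe_mode]; r12 [disk_detected -> boot_ok]; r17 [temp_high -> replace_psu]. ⇒ new: no_display, safe_mode, boot_ok, replace_psu.
[2] r2 [replace_psu -> gpu_fault]; r7 [no_display AND safe_mode -> ship_unit]; r9 [boot_ok -> overheat]; r10 [network_up AND safe_mode -> led_green]. ⇒ new: gpu_fault, ship_unit, overheat, led_green.
[3] r13 [overheat -> cable_seated]; r15 [led_green -> cond_4]; r18 [ship_unit AND beep_code_3 -> bios_posted]. ⇒ new: cable_seated, cond_4, bios_posted.
[4] r16 [bios_posted AND temp_high -> ticket_escalated]. ⇒ new: ticket_escalated.
[5] r6 [ticket_escalated AND gpu_fault -> driver_loaded]. ⇒ new: driver_loaded.
[6] r3 [driver_loaded AND cable_seated -> led_red]; r8 [led_green AND driver_loaded -> fan_spinning]. ⇒ new: led_red, fan_spinning.
Closure: {beep_code_3, bios_posted, boot_ok, cable_seated, cond_4, disk_detected, driver_loaded, fan_spinning, gpu_fault, led_green, led_red, log_uploaded, network_up, no_display, overheat, psu_ok, replace_psu, reseat_ram, safe_mode, ship_unit, temp_high, ticket_escalated} — 22 facts.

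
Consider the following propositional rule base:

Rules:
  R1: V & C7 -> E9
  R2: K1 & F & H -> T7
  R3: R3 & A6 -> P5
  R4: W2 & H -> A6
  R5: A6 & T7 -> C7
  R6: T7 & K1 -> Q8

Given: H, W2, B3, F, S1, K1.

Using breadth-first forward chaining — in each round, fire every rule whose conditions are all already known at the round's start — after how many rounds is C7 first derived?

2

Round 1 — R2, R4, derive T7, A6.
Round 2 — R5, R6, derive C7, Q8.
C7 first appears in round 2.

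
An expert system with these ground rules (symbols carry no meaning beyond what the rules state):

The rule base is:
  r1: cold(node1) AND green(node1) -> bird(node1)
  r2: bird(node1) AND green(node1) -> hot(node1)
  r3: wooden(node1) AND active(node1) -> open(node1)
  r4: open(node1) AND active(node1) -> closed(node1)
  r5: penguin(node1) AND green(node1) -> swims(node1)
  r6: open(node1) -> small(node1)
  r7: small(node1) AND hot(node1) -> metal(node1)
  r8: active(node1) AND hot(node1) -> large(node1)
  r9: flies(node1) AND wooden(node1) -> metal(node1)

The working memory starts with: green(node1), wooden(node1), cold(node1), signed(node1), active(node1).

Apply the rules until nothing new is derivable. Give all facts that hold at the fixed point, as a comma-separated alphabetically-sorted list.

active(node1), bird(node1), closed(node1), cold(node1), green(node1), hot(node1), large(node1), metal(node1), open(node1), signed(node1), small(node1), wooden(node1)

[1] r1 [cold(node1) AND green(node1) -> bird(node1)]; r3 [wooden(node1) AND active(node1) -> open(node1)]. ⇒ new: bird(node1), open(node1).
[2] r2 [bird(node1) AND green(node1) -> hot(node1)]; r4 [open(node1) AND active(node1) -> closed(node1)]; r6 [open(node1) -> small(node1)]. ⇒ new: hot(node1), closed(node1), small(node1).
[3] r7 [small(node1) AND hot(node1) -> metal(node1)]; r8 [active(node1) AND hot(node1) -> large(node1)]. ⇒ new: metal(node1), large(node1).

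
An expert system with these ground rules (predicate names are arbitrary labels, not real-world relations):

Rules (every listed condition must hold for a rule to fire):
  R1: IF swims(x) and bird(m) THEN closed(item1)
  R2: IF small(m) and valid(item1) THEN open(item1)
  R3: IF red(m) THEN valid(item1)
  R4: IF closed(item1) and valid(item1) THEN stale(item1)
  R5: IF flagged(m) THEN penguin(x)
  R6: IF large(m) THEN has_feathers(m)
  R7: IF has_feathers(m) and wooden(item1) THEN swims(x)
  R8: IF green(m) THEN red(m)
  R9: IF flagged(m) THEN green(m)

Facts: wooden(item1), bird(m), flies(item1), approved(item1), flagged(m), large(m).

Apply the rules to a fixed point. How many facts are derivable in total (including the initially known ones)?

[1] R5 [IF flagged(m) THEN penguin(x)]; R6 [IF large(m) THEN has_feathers(m)]; R9 [IF flagged(m) THEN green(m)]. ⇒ new: penguin(x), has_feathers(m), green(m).
[2] R7 [IF has_feathers(m) and wooden(item1) THEN swims(x)]; R8 [IF green(m) THEN red(m)]. ⇒ new: swims(x), red(m).
[3] R1 [IF swims(x) and bird(m) THEN closed(item1)]; R3 [IF red(m) THEN valid(item1)]. ⇒ new: closed(item1), valid(item1).
[4] R4 [IF closed(item1) and valid(item1) THEN stale(item1)]. ⇒ new: stale(item1).
Closure: {approved(item1), bird(m), closed(item1), flagged(m), flies(item1), green(m), has_feathers(m), large(m), penguin(x), red(m), stale(item1), swims(x), valid(item1), wooden(item1)} — 14 facts.

14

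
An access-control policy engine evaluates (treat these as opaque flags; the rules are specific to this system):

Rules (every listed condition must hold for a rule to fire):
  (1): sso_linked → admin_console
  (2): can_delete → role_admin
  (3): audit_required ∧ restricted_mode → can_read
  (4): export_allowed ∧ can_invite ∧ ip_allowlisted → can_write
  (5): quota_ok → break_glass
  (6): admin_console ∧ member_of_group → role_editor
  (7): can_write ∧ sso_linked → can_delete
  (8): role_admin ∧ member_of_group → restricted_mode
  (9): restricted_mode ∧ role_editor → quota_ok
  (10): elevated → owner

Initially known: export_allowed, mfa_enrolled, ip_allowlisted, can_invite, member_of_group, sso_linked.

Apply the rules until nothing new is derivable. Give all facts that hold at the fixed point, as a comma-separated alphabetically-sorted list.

Round 1: (1) [sso_linked → admin_console]; (4) [export_allowed ∧ can_invite ∧ ip_allowlisted → can_write]. New: admin_console, can_write.
Round 2: (6) [admin_console ∧ member_of_group → role_editor]; (7) [can_write ∧ sso_linked → can_delete]. New: role_editor, can_delete.
Round 3: (2) [can_delete → role_admin]. New: role_admin.
Round 4: (8) [role_admin ∧ member_of_group → restricted_mode]. New: restricted_mode.
Round 5: (9) [restricted_mode ∧ role_editor → quota_ok]. New: quota_ok.
Round 6: (5) [quota_ok → break_glass]. New: break_glass.

admin_console, break_glass, can_delete, can_invite, can_write, export_allowed, ip_allowlisted, member_of_group, mfa_enrolled, quota_ok, restricted_mode, role_admin, role_editor, sso_linked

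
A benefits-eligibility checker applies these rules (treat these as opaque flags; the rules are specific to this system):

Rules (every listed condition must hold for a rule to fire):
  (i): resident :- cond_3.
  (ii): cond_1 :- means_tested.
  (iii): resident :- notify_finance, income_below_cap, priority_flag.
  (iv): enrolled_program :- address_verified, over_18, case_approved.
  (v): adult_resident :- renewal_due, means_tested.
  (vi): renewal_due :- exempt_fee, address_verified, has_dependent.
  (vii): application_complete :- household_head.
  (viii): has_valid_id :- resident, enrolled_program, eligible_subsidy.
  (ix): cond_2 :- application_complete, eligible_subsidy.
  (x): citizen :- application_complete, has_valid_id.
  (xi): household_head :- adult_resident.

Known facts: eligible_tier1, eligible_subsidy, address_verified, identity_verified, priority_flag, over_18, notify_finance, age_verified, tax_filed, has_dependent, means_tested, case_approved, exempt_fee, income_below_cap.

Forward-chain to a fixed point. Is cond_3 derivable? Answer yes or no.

no

Round 1 fires (ii), (iii), (iv), (vi), giving cond_1, resident, enrolled_program, renewal_due.
Round 2 fires (v), (viii), giving adult_resident, has_valid_id.
Round 3 fires (xi), giving household_head.
Round 4 fires (vii), giving application_complete.
Round 5 fires (ix), (x), giving cond_2, citizen.
Fixed point reached. No rule has cond_3 as a consequent, and it is not given.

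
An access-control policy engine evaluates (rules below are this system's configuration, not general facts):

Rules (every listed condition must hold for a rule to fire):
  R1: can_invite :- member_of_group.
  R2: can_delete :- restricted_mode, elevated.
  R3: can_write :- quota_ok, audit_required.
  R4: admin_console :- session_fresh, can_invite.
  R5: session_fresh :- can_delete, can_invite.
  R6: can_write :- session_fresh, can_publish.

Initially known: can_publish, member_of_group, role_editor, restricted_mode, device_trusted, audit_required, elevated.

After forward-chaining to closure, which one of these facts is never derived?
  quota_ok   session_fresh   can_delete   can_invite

quota_ok

Round 1 — R1, R2, derive can_invite, can_delete.
Round 2 — R5, derive session_fresh.
Round 3 — R4, R6, derive admin_console, can_write.
Derived: can_delete (round 1), session_fresh (round 2), can_invite (round 1). quota_ok never appears in any round.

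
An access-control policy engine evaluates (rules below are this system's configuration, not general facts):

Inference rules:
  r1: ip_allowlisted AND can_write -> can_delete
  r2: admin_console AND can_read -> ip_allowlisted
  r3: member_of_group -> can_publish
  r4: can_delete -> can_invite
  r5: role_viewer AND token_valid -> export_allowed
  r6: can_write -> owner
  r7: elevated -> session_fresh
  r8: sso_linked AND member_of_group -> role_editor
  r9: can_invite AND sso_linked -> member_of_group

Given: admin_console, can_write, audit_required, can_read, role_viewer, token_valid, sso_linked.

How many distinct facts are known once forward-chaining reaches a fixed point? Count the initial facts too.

Round 1: r2 [admin_console AND can_read -> ip_allowlisted]; r5 [role_viewer AND token_valid -> export_allowed]; r6 [can_write -> owner]. Adds ip_allowlisted, export_allowed, owner.
Round 2: r1 [ip_allowlisted AND can_write -> can_delete]. Adds can_delete.
Round 3: r4 [can_delete -> can_invite]. Adds can_invite.
Round 4: r9 [can_invite AND sso_linked -> member_of_group]. Adds member_of_group.
Round 5: r3 [member_of_group -> can_publish]; r8 [sso_linked AND member_of_group -> role_editor]. Adds can_publish, role_editor.
Closure: {admin_console, audit_required, can_delete, can_invite, can_publish, can_read, can_write, export_allowed, ip_allowlisted, member_of_group, owner, role_editor, role_viewer, sso_linked, token_valid} — 15 facts.

15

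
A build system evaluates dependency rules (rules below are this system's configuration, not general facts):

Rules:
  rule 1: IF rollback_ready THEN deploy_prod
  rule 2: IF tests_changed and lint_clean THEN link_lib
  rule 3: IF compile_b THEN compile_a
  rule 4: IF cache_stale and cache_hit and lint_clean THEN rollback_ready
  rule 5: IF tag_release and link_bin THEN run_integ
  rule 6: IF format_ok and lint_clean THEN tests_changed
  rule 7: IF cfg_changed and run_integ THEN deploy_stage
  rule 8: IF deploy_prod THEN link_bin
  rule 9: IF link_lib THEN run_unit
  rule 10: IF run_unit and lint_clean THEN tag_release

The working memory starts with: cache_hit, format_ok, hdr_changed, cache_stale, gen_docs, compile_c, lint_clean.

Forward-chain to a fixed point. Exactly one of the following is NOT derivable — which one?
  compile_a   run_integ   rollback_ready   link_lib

Round 1: rule 4 [IF cache_stale and cache_hit and lint_clean THEN rollback_ready]; rule 6 [IF format_ok and lint_clean THEN tests_changed]. New: rollback_ready, tests_changed.
Round 2: rule 1 [IF rollback_ready THEN deploy_prod]; rule 2 [IF tests_changed and lint_clean THEN link_lib]. New: deploy_prod, link_lib.
Round 3: rule 8 [IF deploy_prod THEN link_bin]; rule 9 [IF link_lib THEN run_unit]. New: link_bin, run_unit.
Round 4: rule 10 [IF run_unit and lint_clean THEN tag_release]. New: tag_release.
Round 5: rule 5 [IF tag_release and link_bin THEN run_integ]. New: run_integ.
Derived: run_integ (round 5), link_lib (round 2), rollback_ready (round 1). compile_a never appears in any round.

compile_a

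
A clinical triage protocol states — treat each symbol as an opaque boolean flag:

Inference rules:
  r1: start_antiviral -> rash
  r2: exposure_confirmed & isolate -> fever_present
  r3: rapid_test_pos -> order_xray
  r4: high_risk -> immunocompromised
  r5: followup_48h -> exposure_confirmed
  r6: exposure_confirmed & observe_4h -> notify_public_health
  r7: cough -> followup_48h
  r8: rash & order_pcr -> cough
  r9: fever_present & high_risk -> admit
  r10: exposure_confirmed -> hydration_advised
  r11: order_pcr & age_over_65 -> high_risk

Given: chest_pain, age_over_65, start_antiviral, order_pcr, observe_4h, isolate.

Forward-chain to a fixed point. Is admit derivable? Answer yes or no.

Round 1: r1 [start_antiviral -> rash]; r11 [order_pcr & age_over_65 -> high_risk]. New: rash, high_risk.
Round 2: r4 [high_risk -> immunocompromised]; r8 [rash & order_pcr -> cough]. New: immunocompromised, cough.
Round 3: r7 [cough -> followup_48h]. New: followup_48h.
Round 4: r5 [followup_48h -> exposure_confirmed]. New: exposure_confirmed.
Round 5: r2 [exposure_confirmed & isolate -> fever_present]; r6 [exposure_confirmed & observe_4h -> notify_public_health]; r10 [exposure_confirmed -> hydration_advised]. New: fever_present, notify_public_health, hydration_advised.
Round 6: r9 [fever_present & high_risk -> admit]. New: admit.
admit appears in round 6, so it is derivable.

yes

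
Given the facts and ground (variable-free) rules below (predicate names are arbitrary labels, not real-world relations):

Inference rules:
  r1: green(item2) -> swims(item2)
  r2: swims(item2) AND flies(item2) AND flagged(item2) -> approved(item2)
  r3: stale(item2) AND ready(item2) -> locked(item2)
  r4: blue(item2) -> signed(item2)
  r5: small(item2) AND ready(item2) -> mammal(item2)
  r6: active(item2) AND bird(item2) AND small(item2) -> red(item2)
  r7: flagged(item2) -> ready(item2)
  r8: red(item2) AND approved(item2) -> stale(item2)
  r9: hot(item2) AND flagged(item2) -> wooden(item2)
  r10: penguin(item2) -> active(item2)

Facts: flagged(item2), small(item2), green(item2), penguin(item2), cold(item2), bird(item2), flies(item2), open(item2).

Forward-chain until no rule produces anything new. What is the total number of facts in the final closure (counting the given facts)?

Round 1: r1 [green(item2) -> swims(item2)]; r7 [flagged(item2) -> ready(item2)]; r10 [penguin(item2) -> active(item2)]. Adds swims(item2), ready(item2), active(item2).
Round 2: r2 [swims(item2) AND flies(item2) AND flagged(item2) -> approved(item2)]; r5 [small(item2) AND ready(item2) -> mammal(item2)]; r6 [active(item2) AND bird(item2) AND small(item2) -> red(item2)]. Adds approved(item2), mammal(item2), red(item2).
Round 3: r8 [red(item2) AND approved(item2) -> stale(item2)]. Adds stale(item2).
Round 4: r3 [stale(item2) AND ready(item2) -> locked(item2)]. Adds locked(item2).
Closure: {active(item2), approved(item2), bird(item2), cold(item2), flagged(item2), flies(item2), green(item2), locked(item2), mammal(item2), open(item2), penguin(item2), ready(item2), red(item2), small(item2), stale(item2), swims(item2)} — 16 facts.

16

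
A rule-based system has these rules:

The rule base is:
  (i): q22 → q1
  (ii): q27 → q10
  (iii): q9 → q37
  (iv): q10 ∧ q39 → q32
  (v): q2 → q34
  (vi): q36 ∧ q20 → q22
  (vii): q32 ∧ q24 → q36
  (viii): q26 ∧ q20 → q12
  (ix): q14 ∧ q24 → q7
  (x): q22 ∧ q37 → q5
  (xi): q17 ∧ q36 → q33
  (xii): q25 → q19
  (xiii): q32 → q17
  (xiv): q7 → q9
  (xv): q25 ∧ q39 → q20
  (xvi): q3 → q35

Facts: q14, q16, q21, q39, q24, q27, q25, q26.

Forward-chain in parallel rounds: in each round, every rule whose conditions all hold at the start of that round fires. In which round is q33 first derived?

4

[1] (ii) [q27 → q10]; (ix) [q14 ∧ q24 → q7]; (xii) [q25 → q19]; (xv) [q25 ∧ q39 → q20]. ⇒ new: q10, q7, q19, q20.
[2] (iv) [q10 ∧ q39 → q32]; (viii) [q26 ∧ q20 → q12]; (xiv) [q7 → q9]. ⇒ new: q32, q12, q9.
[3] (iii) [q9 → q37]; (vii) [q32 ∧ q24 → q36]; (xiii) [q32 → q17]. ⇒ new: q37, q36, q17.
[4] (vi) [q36 ∧ q20 → q22]; (xi) [q17 ∧ q36 → q33]. ⇒ new: q22, q33.
q33 first appears in round 4.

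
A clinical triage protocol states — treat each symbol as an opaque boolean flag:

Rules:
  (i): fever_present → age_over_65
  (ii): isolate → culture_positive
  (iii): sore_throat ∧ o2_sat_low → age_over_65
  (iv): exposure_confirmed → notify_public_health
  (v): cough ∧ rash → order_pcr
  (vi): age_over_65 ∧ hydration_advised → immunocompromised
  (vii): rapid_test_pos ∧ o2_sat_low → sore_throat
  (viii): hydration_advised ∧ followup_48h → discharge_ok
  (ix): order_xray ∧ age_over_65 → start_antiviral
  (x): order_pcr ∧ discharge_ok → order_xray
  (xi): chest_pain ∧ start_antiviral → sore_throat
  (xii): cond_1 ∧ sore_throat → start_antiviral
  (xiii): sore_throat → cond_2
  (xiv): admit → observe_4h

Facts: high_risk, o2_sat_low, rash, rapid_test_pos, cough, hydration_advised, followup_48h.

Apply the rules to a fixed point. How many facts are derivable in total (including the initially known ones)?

[1] (v) [cough ∧ rash → order_pcr]; (vii) [rapid_test_pos ∧ o2_sat_low → sore_throat]; (viii) [hydration_advised ∧ followup_48h → discharge_ok]. ⇒ new: order_pcr, sore_throat, discharge_ok.
[2] (iii) [sore_throat ∧ o2_sat_low → age_over_65]; (x) [order_pcr ∧ discharge_ok → order_xray]; (xiii) [sore_throat → cond_2]. ⇒ new: age_over_65, order_xray, cond_2.
[3] (vi) [age_over_65 ∧ hydration_advised → immunocompromised]; (ix) [order_xray ∧ age_over_65 → start_antiviral]. ⇒ new: immunocompromised, start_antiviral.
Closure: {age_over_65, cond_2, cough, discharge_ok, followup_48h, high_risk, hydration_advised, immunocompromised, o2_sat_low, order_pcr, order_xray, rapid_test_pos, rash, sore_throat, start_antiviral} — 15 facts.

15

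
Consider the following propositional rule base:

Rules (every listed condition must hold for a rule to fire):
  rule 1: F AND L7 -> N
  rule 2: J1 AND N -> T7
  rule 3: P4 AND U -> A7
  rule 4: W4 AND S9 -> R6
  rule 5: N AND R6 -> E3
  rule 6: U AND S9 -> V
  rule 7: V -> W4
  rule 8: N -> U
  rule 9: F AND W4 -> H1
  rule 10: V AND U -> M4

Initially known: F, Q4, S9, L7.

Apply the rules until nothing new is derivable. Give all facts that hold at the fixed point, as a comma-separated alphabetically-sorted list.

E3, F, H1, L7, M4, N, Q4, R6, S9, U, V, W4

Round 1: rule 1 [F AND L7 -> N]. Adds N.
Round 2: rule 8 [N -> U]. Adds U.
Round 3: rule 6 [U AND S9 -> V]. Adds V.
Round 4: rule 7 [V -> W4]; rule 10 [V AND U -> M4]. Adds W4, M4.
Round 5: rule 4 [W4 AND S9 -> R6]; rule 9 [F AND W4 -> H1]. Adds R6, H1.
Round 6: rule 5 [N AND R6 -> E3]. Adds E3.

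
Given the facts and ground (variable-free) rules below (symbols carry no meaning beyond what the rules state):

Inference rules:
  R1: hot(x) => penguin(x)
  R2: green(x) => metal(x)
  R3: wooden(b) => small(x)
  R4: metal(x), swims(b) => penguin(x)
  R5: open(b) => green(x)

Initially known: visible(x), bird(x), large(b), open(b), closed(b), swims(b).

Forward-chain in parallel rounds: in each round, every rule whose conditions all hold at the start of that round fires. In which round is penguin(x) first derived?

3

Round 1 — R5, derive green(x).
Round 2 — R2, derive metal(x).
Round 3 — R4, derive penguin(x).
penguin(x) first appears in round 3.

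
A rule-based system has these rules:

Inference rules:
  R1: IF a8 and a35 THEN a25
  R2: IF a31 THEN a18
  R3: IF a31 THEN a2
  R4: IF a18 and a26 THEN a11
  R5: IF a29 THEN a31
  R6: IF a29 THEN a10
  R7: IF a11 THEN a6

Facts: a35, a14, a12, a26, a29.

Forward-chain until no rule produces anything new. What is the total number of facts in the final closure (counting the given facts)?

11

[1] R5 [IF a29 THEN a31]; R6 [IF a29 THEN a10]. ⇒ new: a31, a10.
[2] R2 [IF a31 THEN a18]; R3 [IF a31 THEN a2]. ⇒ new: a18, a2.
[3] R4 [IF a18 and a26 THEN a11]. ⇒ new: a11.
[4] R7 [IF a11 THEN a6]. ⇒ new: a6.
Closure: {a10, a11, a12, a14, a18, a2, a26, a29, a31, a35, a6} — 11 facts.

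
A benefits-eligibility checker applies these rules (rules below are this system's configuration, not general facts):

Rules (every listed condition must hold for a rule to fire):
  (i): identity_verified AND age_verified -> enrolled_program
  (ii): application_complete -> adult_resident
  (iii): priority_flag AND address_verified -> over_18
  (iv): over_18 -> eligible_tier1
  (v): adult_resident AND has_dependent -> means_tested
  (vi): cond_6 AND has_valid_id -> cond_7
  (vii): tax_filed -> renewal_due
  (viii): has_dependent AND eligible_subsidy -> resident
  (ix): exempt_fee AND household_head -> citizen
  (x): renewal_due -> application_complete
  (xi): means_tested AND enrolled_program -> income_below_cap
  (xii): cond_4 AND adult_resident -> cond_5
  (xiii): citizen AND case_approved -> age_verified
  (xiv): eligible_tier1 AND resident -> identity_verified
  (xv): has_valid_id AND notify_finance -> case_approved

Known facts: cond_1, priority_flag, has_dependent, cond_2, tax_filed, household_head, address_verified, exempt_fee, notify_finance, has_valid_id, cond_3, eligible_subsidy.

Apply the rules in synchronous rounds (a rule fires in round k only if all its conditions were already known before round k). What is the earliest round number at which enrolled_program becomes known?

[1] (iii) [priority_flag AND address_verified -> over_18]; (vii) [tax_filed -> renewal_due]; (viii) [has_dependent AND eligible_subsidy -> resident]; (ix) [exempt_fee AND household_head -> citizen]; (xv) [has_valid_id AND notify_finance -> case_approved]. ⇒ new: over_18, renewal_due, resident, citizen, case_approved.
[2] (iv) [over_18 -> eligible_tier1]; (x) [renewal_due -> application_complete]; (xiii) [citizen AND case_approved -> age_verified]. ⇒ new: eligible_tier1, application_complete, age_verified.
[3] (ii) [application_complete -> adult_resident]; (xiv) [eligible_tier1 AND resident -> identity_verified]. ⇒ new: adult_resident, identity_verified.
[4] (i) [identity_verified AND age_verified -> enrolled_program]; (v) [adult_resident AND has_dependent -> means_tested]. ⇒ new: enrolled_program, means_tested.
enrolled_program first appears in round 4.

4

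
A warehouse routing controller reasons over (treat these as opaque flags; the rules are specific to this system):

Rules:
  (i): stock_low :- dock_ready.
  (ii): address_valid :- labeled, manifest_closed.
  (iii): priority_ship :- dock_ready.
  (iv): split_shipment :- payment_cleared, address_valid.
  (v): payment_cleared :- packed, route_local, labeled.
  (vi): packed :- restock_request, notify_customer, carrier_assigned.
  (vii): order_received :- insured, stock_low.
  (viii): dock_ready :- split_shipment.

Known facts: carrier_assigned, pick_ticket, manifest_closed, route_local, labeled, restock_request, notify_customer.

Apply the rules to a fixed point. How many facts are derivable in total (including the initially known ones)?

14

Round 1 fires (ii), (vi), giving address_valid, packed.
Round 2 fires (v), giving payment_cleared.
Round 3 fires (iv), giving split_shipment.
Round 4 fires (viii), giving dock_ready.
Round 5 fires (i), (iii), giving stock_low, priority_ship.
Closure: {address_valid, carrier_assigned, dock_ready, labeled, manifest_closed, notify_customer, packed, payment_cleared, pick_ticket, priority_ship, restock_request, route_local, split_shipment, stock_low} — 14 facts.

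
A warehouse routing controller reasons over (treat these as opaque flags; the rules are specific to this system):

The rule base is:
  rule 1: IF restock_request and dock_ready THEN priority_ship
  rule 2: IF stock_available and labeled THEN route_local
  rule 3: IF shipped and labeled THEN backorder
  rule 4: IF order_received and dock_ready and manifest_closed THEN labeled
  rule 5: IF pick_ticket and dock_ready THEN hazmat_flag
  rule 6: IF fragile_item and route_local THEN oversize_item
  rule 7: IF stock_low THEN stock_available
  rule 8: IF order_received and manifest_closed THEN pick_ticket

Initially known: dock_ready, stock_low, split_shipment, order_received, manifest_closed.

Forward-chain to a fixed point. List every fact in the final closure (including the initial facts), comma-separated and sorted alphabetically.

Round 1 — rule 4, rule 7, rule 8, derive labeled, stock_available, pick_ticket.
Round 2 — rule 2, rule 5, derive route_local, hazmat_flag.

dock_ready, hazmat_flag, labeled, manifest_closed, order_received, pick_ticket, route_local, split_shipment, stock_available, stock_low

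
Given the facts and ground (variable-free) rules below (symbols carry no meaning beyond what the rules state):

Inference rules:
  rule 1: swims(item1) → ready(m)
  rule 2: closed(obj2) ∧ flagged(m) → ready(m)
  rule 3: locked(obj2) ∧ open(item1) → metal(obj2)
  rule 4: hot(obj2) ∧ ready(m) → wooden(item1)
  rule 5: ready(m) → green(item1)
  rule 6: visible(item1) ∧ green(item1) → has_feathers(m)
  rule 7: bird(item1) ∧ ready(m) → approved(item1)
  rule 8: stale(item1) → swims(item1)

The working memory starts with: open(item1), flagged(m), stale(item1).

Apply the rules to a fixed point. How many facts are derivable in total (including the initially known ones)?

Round 1 — rule 8, derive swims(item1).
Round 2 — rule 1, derive ready(m).
Round 3 — rule 5, derive green(item1).
Closure: {flagged(m), green(item1), open(item1), ready(m), stale(item1), swims(item1)} — 6 facts.

6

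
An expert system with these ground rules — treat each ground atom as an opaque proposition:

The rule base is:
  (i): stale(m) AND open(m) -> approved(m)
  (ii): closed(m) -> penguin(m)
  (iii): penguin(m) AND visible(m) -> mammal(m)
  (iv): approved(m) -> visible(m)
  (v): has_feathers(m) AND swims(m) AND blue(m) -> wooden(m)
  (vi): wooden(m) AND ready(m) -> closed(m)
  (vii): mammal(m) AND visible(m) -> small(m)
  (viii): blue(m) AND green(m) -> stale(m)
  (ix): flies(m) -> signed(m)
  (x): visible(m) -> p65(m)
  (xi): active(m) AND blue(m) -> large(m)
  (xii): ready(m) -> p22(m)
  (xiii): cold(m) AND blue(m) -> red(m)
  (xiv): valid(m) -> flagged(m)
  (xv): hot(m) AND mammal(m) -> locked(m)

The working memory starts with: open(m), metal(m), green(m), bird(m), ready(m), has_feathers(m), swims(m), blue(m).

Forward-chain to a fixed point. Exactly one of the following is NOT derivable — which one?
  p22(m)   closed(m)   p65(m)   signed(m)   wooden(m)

signed(m)

Round 1: (v) [has_feathers(m) AND swims(m) AND blue(m) -> wooden(m)]; (viii) [blue(m) AND green(m) -> stale(m)]; (xii) [ready(m) -> p22(m)]. New: wooden(m), stale(m), p22(m).
Round 2: (i) [stale(m) AND open(m) -> approved(m)]; (vi) [wooden(m) AND ready(m) -> closed(m)]. New: approved(m), closed(m).
Round 3: (ii) [closed(m) -> penguin(m)]; (iv) [approved(m) -> visible(m)]. New: penguin(m), visible(m).
Round 4: (iii) [penguin(m) AND visible(m) -> mammal(m)]; (x) [visible(m) -> p65(m)]. New: mammal(m), p65(m).
Round 5: (vii) [mammal(m) AND visible(m) -> small(m)]. New: small(m).
Derived: wooden(m) (round 1), closed(m) (round 2), p22(m) (round 1), p65(m) (round 4). signed(m) never appears in any round.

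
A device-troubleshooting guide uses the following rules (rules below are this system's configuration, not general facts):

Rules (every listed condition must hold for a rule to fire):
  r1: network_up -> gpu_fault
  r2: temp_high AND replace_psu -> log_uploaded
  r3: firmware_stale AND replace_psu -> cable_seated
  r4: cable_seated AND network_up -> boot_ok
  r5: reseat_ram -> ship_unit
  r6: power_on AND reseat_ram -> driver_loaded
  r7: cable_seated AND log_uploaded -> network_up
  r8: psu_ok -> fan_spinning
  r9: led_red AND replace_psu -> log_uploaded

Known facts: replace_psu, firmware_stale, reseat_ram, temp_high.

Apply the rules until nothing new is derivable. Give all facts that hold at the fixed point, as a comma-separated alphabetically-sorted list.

Round 1: r2 [temp_high AND replace_psu -> log_uploaded]; r3 [firmware_stale AND replace_psu -> cable_seated]; r5 [reseat_ram -> ship_unit]. Adds log_uploaded, cable_seated, ship_unit.
Round 2: r7 [cable_seated AND log_uploaded -> network_up]. Adds network_up.
Round 3: r1 [network_up -> gpu_fault]; r4 [cable_seated AND network_up -> boot_ok]. Adds gpu_fault, boot_ok.

boot_ok, cable_seated, firmware_stale, gpu_fault, log_uploaded, network_up, replace_psu, reseat_ram, ship_unit, temp_high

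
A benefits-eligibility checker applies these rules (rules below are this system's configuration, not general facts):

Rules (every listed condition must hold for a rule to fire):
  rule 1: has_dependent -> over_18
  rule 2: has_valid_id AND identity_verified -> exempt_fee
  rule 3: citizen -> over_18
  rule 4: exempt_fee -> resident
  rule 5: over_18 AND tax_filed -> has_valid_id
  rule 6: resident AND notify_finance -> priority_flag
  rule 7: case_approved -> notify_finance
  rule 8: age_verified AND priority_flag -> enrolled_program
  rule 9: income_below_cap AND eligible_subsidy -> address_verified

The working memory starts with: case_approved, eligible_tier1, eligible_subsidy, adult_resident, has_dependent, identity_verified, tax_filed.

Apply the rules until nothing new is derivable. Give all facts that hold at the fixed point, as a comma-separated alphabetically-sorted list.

adult_resident, case_approved, eligible_subsidy, eligible_tier1, exempt_fee, has_dependent, has_valid_id, identity_verified, notify_finance, over_18, priority_flag, resident, tax_filed

Round 1: rule 1 [has_dependent -> over_18]; rule 7 [case_approved -> notify_finance]. New: over_18, notify_finance.
Round 2: rule 5 [over_18 AND tax_filed -> has_valid_id]. New: has_valid_id.
Round 3: rule 2 [has_valid_id AND identity_verified -> exempt_fee]. New: exempt_fee.
Round 4: rule 4 [exempt_fee -> resident]. New: resident.
Round 5: rule 6 [resident AND notify_finance -> priority_flag]. New: priority_flag.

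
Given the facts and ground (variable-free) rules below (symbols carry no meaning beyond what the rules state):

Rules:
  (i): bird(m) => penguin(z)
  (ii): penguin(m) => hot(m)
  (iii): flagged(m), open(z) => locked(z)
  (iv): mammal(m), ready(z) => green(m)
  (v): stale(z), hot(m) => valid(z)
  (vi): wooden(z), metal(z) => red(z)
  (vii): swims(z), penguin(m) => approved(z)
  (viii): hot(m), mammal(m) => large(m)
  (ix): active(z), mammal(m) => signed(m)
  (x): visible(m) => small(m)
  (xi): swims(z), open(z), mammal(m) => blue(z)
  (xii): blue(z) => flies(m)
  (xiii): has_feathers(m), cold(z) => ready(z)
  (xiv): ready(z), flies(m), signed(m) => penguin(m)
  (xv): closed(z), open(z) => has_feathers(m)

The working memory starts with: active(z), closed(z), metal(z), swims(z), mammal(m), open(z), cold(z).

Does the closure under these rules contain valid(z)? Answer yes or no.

no

Round 1 — (ix), (xi), (xv), derive signed(m), blue(z), has_feathers(m).
Round 2 — (xii), (xiii), derive flies(m), ready(z).
Round 3 — (iv), (xiv), derive green(m), penguin(m).
Round 4 — (ii), (vii), derive hot(m), approved(z).
Round 5 — (viii), derive large(m).
Fixed point reached. valid(z) is concluded only by (v); (v) needs stale(z) (never derived).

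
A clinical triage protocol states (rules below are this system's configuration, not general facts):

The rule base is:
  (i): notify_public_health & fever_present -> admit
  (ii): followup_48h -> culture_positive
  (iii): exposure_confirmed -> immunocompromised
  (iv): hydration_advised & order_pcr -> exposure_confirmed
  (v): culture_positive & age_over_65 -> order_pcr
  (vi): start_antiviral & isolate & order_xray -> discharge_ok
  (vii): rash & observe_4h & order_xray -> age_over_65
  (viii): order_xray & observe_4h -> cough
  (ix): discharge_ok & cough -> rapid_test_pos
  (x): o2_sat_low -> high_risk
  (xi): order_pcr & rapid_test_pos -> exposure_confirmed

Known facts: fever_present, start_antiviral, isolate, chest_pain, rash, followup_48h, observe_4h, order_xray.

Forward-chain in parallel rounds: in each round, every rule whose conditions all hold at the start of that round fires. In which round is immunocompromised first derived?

4

Round 1: (ii) [followup_48h -> culture_positive]; (vi) [start_antiviral & isolate & order_xray -> discharge_ok]; (vii) [rash & observe_4h & order_xray -> age_over_65]; (viii) [order_xray & observe_4h -> cough]. New: culture_positive, discharge_ok, age_over_65, cough.
Round 2: (v) [culture_positive & age_over_65 -> order_pcr]; (ix) [discharge_ok & cough -> rapid_test_pos]. New: order_pcr, rapid_test_pos.
Round 3: (xi) [order_pcr & rapid_test_pos -> exposure_confirmed]. New: exposure_confirmed.
Round 4: (iii) [exposure_confirmed -> immunocompromised]. New: immunocompromised.
immunocompromised first appears in round 4.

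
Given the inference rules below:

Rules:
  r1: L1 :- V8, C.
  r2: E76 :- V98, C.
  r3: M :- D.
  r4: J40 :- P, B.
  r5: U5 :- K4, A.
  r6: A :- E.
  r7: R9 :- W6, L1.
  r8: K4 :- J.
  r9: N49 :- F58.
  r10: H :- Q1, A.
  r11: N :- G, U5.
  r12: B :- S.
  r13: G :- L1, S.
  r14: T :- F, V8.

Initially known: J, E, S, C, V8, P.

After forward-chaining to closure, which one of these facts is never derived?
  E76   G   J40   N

Round 1: r1 [L1 :- V8, C.]; r6 [A :- E.]; r8 [K4 :- J.]; r12 [B :- S.]. New: L1, A, K4, B.
Round 2: r4 [J40 :- P, B.]; r5 [U5 :- K4, A.]; r13 [G :- L1, S.]. New: J40, U5, G.
Round 3: r11 [N :- G, U5.]. New: N.
Derived: N (round 3), J40 (round 2), G (round 2). E76 never appears in any round.

E76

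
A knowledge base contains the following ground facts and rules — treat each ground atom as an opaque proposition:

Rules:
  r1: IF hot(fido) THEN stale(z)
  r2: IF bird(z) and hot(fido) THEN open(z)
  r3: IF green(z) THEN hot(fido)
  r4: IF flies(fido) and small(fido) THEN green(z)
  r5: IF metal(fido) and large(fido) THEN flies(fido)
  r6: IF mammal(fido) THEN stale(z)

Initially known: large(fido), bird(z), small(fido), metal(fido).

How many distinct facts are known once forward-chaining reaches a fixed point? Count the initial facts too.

9

Round 1: r5 [IF metal(fido) and large(fido) THEN flies(fido)]. New: flies(fido).
Round 2: r4 [IF flies(fido) and small(fido) THEN green(z)]. New: green(z).
Round 3: r3 [IF green(z) THEN hot(fido)]. New: hot(fido).
Round 4: r1 [IF hot(fido) THEN stale(z)]; r2 [IF bird(z) and hot(fido) THEN open(z)]. New: stale(z), open(z).
Closure: {bird(z), flies(fido), green(z), hot(fido), large(fido), metal(fido), open(z), small(fido), stale(z)} — 9 facts.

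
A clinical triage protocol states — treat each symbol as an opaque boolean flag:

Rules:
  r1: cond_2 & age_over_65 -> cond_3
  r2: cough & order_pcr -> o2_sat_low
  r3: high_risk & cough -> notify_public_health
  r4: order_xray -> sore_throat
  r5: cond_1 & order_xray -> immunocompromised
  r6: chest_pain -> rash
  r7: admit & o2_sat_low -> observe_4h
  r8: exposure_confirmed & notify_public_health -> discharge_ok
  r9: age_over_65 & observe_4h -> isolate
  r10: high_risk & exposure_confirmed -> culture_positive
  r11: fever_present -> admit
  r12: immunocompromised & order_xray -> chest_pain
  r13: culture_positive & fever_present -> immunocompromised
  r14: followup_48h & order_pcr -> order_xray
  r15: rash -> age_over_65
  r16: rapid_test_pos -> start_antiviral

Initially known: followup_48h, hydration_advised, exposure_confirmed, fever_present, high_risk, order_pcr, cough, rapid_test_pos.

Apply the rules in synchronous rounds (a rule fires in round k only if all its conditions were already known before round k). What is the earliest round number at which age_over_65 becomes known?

5

Round 1: r2 [cough & order_pcr -> o2_sat_low]; r3 [high_risk & cough -> notify_public_health]; r10 [high_risk & exposure_confirmed -> culture_positive]; r11 [fever_present -> admit]; r14 [followup_48h & order_pcr -> order_xray]; r16 [rapid_test_pos -> start_antiviral]. New: o2_sat_low, notify_public_health, culture_positive, admit, order_xray, start_antiviral.
Round 2: r4 [order_xray -> sore_throat]; r7 [admit & o2_sat_low -> observe_4h]; r8 [exposure_confirmed & notify_public_health -> discharge_ok]; r13 [culture_positive & fever_present -> immunocompromised]. New: sore_throat, observe_4h, discharge_ok, immunocompromised.
Round 3: r12 [immunocompromised & order_xray -> chest_pain]. New: chest_pain.
Round 4: r6 [chest_pain -> rash]. New: rash.
Round 5: r15 [rash -> age_over_65]. New: age_over_65.
age_over_65 first appears in round 5.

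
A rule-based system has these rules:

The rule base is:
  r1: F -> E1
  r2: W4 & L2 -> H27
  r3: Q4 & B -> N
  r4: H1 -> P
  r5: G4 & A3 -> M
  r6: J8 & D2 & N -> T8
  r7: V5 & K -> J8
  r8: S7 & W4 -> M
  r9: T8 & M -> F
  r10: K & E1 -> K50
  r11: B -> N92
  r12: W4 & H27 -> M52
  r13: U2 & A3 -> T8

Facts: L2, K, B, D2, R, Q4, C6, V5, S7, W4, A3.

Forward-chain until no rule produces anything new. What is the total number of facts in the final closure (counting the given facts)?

21

Round 1 — r2, r3, r7, r8, r11, derive H27, N, J8, M, N92.
Round 2 — r6, r12, derive T8, M52.
Round 3 — r9, derive F.
Round 4 — r1, derive E1.
Round 5 — r10, derive K50.
Closure: {A3, B, C6, D2, E1, F, H27, J8, K, K50, L2, M, M52, N, N92, Q4, R, S7, T8, V5, W4} — 21 facts.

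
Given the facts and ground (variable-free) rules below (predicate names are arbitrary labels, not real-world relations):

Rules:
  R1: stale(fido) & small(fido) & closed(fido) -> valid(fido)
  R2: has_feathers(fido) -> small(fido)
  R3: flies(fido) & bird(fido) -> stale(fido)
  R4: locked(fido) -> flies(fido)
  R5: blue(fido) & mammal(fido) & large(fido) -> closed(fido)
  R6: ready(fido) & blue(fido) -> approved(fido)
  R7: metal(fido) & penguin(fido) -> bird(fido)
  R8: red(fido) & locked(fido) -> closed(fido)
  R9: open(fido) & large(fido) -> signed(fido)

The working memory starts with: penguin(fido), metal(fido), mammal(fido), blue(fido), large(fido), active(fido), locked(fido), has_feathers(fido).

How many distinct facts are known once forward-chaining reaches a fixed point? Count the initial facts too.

Round 1 — R2, R4, R5, R7, derive small(fido), flies(fido), closed(fido), bird(fido).
Round 2 — R3, derive stale(fido).
Round 3 — R1, derive valid(fido).
Closure: {active(fido), bird(fido), blue(fido), closed(fido), flies(fido), has_feathers(fido), large(fido), locked(fido), mammal(fido), metal(fido), penguin(fido), small(fido), stale(fido), valid(fido)} — 14 facts.

14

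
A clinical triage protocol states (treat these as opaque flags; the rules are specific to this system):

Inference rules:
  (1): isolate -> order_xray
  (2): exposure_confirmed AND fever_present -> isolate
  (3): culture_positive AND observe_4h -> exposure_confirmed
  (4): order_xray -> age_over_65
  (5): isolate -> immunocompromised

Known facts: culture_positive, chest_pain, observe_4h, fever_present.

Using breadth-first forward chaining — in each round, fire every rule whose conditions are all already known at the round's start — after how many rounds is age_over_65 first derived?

Round 1: (3) [culture_positive AND observe_4h -> exposure_confirmed]. Adds exposure_confirmed.
Round 2: (2) [exposure_confirmed AND fever_present -> isolate]. Adds isolate.
Round 3: (1) [isolate -> order_xray]; (5) [isolate -> immunocompromised]. Adds order_xray, immunocompromised.
Round 4: (4) [order_xray -> age_over_65]. Adds age_over_65.
age_over_65 first appears in round 4.

4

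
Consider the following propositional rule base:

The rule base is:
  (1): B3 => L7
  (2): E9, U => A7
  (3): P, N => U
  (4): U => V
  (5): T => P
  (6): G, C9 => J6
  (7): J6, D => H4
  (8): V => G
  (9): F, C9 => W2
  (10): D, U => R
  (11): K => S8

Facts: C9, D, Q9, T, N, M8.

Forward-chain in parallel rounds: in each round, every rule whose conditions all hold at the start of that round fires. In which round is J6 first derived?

Round 1 fires (5), giving P.
Round 2 fires (3), giving U.
Round 3 fires (4), (10), giving V, R.
Round 4 fires (8), giving G.
Round 5 fires (6), giving J6.
J6 first appears in round 5.

5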